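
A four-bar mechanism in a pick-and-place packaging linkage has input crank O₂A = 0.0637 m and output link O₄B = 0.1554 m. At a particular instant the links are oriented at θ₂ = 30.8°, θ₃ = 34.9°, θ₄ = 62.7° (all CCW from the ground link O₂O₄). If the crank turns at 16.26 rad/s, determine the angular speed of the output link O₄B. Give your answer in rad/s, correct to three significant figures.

1.02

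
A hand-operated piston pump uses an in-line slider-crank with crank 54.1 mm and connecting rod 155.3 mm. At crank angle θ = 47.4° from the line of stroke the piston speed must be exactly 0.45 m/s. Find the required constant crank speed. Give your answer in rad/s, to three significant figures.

For an in-line slider-crank, |v_piston| = rω|sinθ|·[1 + r cosθ/√(L² − r² sin²θ)].
With r = 0.0541 m, L = 0.1553 m, θ = 47.4°: the bracketed kinematic factor |dx/dθ| = 0.049538 m.
ω = v/|dx/dθ| = 0.45/0.049538 = 9.084 rad/s.

9.08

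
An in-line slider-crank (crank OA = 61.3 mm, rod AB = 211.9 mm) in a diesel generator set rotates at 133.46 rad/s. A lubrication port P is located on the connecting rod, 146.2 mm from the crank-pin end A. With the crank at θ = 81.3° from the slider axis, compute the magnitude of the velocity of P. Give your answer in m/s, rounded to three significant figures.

8.35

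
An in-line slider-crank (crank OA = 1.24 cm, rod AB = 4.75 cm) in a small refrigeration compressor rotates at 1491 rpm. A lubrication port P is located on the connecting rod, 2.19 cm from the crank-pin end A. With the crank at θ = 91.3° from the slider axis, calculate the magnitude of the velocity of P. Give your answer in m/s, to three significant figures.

1.93

ω = 156.1 rad/s.  Crank-pin speed |V_A| = rω = 1.9361 m/s, perpendicular to OA.
Rod angle: sinφ = −(r/L) sinθ ⇒ φ = -15.129°; ω_rod = −rω cosθ/√(L²−r²sin²θ) = +0.95794 rad/s.
V_P = V_A + ω_rod × AP, with AP = 0.0219 m along the rod.
Components: V_Px = −rω sinθ − a·ω_rod·sinφ = -1.9301 m/s;  V_Py = rω cosθ + a·ω_rod·cosφ = -0.023673 m/s.
|V_P| = √(V_Px² + V_Py²) = 1.9303 m/s.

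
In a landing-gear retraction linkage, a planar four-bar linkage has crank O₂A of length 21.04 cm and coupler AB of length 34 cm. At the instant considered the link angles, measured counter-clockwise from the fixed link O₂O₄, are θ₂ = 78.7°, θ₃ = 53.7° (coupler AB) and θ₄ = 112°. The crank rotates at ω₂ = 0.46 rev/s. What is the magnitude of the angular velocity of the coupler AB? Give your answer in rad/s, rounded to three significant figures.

ω₂ = 2.89 rad/s (from 0.46 rev/s).
Differentiating the loop-closure r₂e^{iθ₂}+r₃e^{iθ₃}=r₁+r₄e^{iθ₄} gives r₂ω₂e^{iθ₂}+r₃ω₃e^{iθ₃}=r₄ω₄e^{iθ₄}.
Eliminating the other unknown: ω₃ = r₂ω₂ sin(θ₄−θ₂) / [r₃ sin(θ₃−θ₄)].
Numerator sine = +0.54902; denominator sine = -0.85081.
Result = 0.2104·2.89·(+0.54902) / (0.34·(-0.85081)) = -1.1541 rad/s; magnitude 1.1541 rad/s.

1.15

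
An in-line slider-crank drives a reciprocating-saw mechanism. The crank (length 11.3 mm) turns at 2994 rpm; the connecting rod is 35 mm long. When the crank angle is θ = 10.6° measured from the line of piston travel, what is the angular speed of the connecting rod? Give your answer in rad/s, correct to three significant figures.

ω = 313.5 rad/s (converted from 2994 rpm).
The rod makes angle φ with the slider axis where L sinφ = r sinθ; differentiating, L cosφ·φ̇ = r ω cosθ.
L cosφ = √(L² − r² sin²θ) = 0.034938 m.
|ω_rod| = r ω |cosθ| / √(L² − r² sin²θ) = 0.0113·313.5·0.98294/0.034938 = 99.674 rad/s.

99.7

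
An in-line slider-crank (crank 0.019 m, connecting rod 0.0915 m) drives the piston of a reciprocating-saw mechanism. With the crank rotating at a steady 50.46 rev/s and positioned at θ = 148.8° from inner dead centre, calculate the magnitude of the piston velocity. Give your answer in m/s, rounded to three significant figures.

2.56

ω = 2π·50.5 = 317 rad/s
For an in-line slider-crank, x = r cosθ + √(L² − r² sin²θ), so v = −rω sinθ·[1 + r cosθ/√(L² − r² sin²θ)].
With r = 0.019 m, L = 0.0915 m, θ = 148.8°: √(L² − r² sin²θ) = 0.090969 m.
v = −0.019·317·0.51803·[1 + 0.019·-0.85536/0.090969] = -2.5631 m/s.
|v| = 2.5631 m/s.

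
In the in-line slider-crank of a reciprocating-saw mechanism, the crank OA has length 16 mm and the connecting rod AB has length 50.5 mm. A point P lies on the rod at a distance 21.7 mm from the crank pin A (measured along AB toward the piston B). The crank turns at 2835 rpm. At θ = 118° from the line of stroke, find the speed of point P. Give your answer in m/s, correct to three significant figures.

ω = 296.9 rad/s.  Crank-pin speed |V_A| = rω = 4.7501 m/s, perpendicular to OA.
Rod angle: sinφ = −(r/L) sinθ ⇒ φ = -16.245°; ω_rod = −rω cosθ/√(L²−r²sin²θ) = +45.995 rad/s.
V_P = V_A + ω_rod × AP, with AP = 0.0217 m along the rod.
Components: V_Px = −rω sinθ − a·ω_rod·sinφ = -3.9149 m/s;  V_Py = rω cosθ + a·ω_rod·cosφ = -1.2718 m/s.
|V_P| = √(V_Px² + V_Py²) = 4.1163 m/s.

4.12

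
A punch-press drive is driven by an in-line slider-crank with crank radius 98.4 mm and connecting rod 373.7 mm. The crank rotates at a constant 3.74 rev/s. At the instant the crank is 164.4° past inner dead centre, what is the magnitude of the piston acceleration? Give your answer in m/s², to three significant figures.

ω = 2π·3.74 = 23.5 rad/s
x(θ) = r cosθ + √(L² − r² sin²θ); with ω constant, a = ω²·d²x/dθ².
d²x/dθ² = −r cosθ − r²(cos2θ)/√u − r⁴ sin²2θ/(4u^{3/2}),  u = L² − r² sin²θ = 0.138951 m².
Substituting r = 0.0984 m, L = 0.3737 m, θ = 164.4°: d²x/dθ² = +0.072436 m.
a = ω²·d²x/dθ² = (23.5)²·(+0.072436) = +39.999 m/s²;  |a| = 39.999 m/s².

40.0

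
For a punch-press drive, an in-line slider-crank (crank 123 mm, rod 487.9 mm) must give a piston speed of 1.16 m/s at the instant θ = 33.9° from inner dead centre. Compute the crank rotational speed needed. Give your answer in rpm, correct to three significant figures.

133

For an in-line slider-crank, |v_piston| = rω|sinθ|·[1 + r cosθ/√(L² − r² sin²θ)].
With r = 0.123 m, L = 0.4879 m, θ = 33.9°: the bracketed kinematic factor |dx/dθ| = 0.083102 m.
ω = v/|dx/dθ| = 1.16/0.083102 = 13.959 rad/s.
N = 60ω/(2π) = 133.3 rpm.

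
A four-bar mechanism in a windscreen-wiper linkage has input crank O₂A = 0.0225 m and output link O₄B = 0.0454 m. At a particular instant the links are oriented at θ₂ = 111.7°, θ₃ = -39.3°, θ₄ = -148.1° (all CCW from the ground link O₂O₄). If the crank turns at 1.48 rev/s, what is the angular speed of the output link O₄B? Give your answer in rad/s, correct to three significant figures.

ω₂ = 9.299 rad/s (from 1.48 rev/s).
Differentiating the loop-closure r₂e^{iθ₂}+r₃e^{iθ₃}=r₁+r₄e^{iθ₄} gives r₂ω₂e^{iθ₂}+r₃ω₃e^{iθ₃}=r₄ω₄e^{iθ₄}.
Eliminating the other unknown: ω₄ = r₂ω₂ sin(θ₂−θ₃) / [r₄ sin(θ₄−θ₃)].
Numerator sine = +0.48481; denominator sine = -0.94665.
Result = 0.0225·9.299·(+0.48481) / (0.0454·(-0.94665)) = -2.3602 rad/s; magnitude 2.3602 rad/s.

2.36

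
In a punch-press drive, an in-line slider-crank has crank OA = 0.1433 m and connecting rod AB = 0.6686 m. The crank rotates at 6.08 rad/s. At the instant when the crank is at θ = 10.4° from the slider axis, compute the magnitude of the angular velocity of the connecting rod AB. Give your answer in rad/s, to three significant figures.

ω = 6.08 rad/s
The rod makes angle φ with the slider axis where L sinφ = r sinθ; differentiating, L cosφ·φ̇ = r ω cosθ.
L cosφ = √(L² − r² sin²θ) = 0.6681 m.
|ω_rod| = r ω |cosθ| / √(L² − r² sin²θ) = 0.1433·6.08·0.98357/0.6681 = 1.2827 rad/s.

1.28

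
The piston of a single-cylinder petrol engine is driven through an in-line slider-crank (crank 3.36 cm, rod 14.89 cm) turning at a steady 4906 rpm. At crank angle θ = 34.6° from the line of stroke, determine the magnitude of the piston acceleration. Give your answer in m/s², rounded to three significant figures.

8040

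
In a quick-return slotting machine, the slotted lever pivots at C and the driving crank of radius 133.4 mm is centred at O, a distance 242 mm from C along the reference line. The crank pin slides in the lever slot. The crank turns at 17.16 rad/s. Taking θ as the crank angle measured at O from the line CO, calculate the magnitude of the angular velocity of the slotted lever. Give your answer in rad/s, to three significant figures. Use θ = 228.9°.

1.73

ω = 17.16 rad/s
Crank pin A relative to C: A = (d + r cosθ, r sinθ); lever angle φ = atan2(r sinθ, d + r cosθ).
Differentiating tanφ: φ̇ = rω(d cosθ + r)/(d² + r² + 2dr cosθ).
d² + r² + 2dr cosθ = |CA|² = 0.0339157 m²;  d cosθ + r = -0.025685 m.
|ω_lever| = |0.1334·17.16·-0.025685| / 0.0339157 = 1.7336 rad/s.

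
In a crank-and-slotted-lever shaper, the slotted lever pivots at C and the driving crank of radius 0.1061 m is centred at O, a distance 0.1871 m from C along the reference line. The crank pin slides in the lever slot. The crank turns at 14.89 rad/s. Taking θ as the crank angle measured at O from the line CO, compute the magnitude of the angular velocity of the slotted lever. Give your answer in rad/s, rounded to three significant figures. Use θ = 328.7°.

5.24

ω = 14.89 rad/s
Crank pin A relative to C: A = (d + r cosθ, r sinθ); lever angle φ = atan2(r sinθ, d + r cosθ).
Differentiating tanφ: φ̇ = rω(d cosθ + r)/(d² + r² + 2dr cosθ).
d² + r² + 2dr cosθ = |CA|² = 0.0801879 m²;  d cosθ + r = +0.26597 m.
|ω_lever| = |0.1061·14.89·+0.26597| / 0.0801879 = 5.24 rad/s.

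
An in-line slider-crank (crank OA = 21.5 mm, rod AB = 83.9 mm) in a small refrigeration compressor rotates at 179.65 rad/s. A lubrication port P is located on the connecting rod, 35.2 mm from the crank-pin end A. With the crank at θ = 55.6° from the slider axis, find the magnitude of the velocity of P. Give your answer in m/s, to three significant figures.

ω = 179.7 rad/s.  Crank-pin speed |V_A| = rω = 3.8625 m/s, perpendicular to OA.
Rod angle: sinφ = −(r/L) sinθ ⇒ φ = -12.207°; ω_rod = −rω cosθ/√(L²−r²sin²θ) = -26.611 rad/s.
V_P = V_A + ω_rod × AP, with AP = 0.0352 m along the rod.
Components: V_Px = −rω sinθ − a·ω_rod·sinφ = -3.385 m/s;  V_Py = rω cosθ + a·ω_rod·cosφ = +1.2666 m/s.
|V_P| = √(V_Px² + V_Py²) = 3.6143 m/s.

3.61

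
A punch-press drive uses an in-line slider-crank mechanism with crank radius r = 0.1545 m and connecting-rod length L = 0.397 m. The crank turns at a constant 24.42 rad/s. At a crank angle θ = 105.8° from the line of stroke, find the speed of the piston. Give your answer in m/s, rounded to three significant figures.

ω = 24.42 rad/s
For an in-line slider-crank, x = r cosθ + √(L² − r² sin²θ), so v = −rω sinθ·[1 + r cosθ/√(L² − r² sin²θ)].
With r = 0.1545 m, L = 0.397 m, θ = 105.8°: √(L² − r² sin²θ) = 0.36811 m.
v = −0.1545·24.42·0.96222·[1 + 0.1545·-0.27228/0.36811] = -3.2155 m/s.
|v| = 3.2155 m/s.

3.22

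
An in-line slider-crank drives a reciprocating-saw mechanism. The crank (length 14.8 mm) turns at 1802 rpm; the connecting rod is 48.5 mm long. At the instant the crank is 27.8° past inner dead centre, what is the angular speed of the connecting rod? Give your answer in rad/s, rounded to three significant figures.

51.5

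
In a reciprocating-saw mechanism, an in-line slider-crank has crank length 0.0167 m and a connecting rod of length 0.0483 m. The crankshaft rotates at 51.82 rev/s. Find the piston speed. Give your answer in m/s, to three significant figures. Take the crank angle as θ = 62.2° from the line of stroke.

5.62

ω = 2π·51.8 = 325.6 rad/s
For an in-line slider-crank, x = r cosθ + √(L² − r² sin²θ), so v = −rω sinθ·[1 + r cosθ/√(L² − r² sin²θ)].
With r = 0.0167 m, L = 0.0483 m, θ = 62.2°: √(L² − r² sin²θ) = 0.045985 m.
v = −0.0167·325.6·0.88458·[1 + 0.0167·0.46639/0.045985] = -5.6245 m/s.
|v| = 5.6245 m/s.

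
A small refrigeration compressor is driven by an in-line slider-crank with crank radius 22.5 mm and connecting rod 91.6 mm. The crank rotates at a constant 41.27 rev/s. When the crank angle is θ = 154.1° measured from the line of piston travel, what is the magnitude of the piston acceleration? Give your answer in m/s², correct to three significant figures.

ω = 2π·41.3 = 259.3 rad/s
x(θ) = r cosθ + √(L² − r² sin²θ); with ω constant, a = ω²·d²x/dθ².
d²x/dθ² = −r cosθ − r²(cos2θ)/√u − r⁴ sin²2θ/(4u^{3/2}),  u = L² − r² sin²θ = 0.00829397 m².
Substituting r = 0.0225 m, L = 0.0916 m, θ = 154.1°: d²x/dθ² = +0.01675 m.
a = ω²·d²x/dθ² = (259.3)²·(+0.01675) = +1126.3 m/s²;  |a| = 1126.3 m/s².

1130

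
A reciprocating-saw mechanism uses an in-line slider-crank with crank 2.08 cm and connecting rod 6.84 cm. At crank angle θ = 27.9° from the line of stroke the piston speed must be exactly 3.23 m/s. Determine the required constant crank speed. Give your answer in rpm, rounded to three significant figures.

For an in-line slider-crank, |v_piston| = rω|sinθ|·[1 + r cosθ/√(L² − r² sin²θ)].
With r = 0.0208 m, L = 0.0684 m, θ = 27.9°: the bracketed kinematic factor |dx/dθ| = 0.012376 m.
ω = v/|dx/dθ| = 3.23/0.012376 = 261 rad/s.
N = 60ω/(2π) = 2492.4 rpm.

2490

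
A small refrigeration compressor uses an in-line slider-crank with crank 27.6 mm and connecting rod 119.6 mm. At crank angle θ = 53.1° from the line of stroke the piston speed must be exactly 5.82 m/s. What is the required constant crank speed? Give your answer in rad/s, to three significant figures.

For an in-line slider-crank, |v_piston| = rω|sinθ|·[1 + r cosθ/√(L² − r² sin²θ)].
With r = 0.0276 m, L = 0.1196 m, θ = 53.1°: the bracketed kinematic factor |dx/dθ| = 0.025183 m.
ω = v/|dx/dθ| = 5.82/0.025183 = 231.11 rad/s.

231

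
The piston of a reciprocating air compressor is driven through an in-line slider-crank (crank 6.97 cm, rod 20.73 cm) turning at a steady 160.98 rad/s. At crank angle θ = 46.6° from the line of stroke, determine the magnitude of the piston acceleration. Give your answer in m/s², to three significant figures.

ω = 161 rad/s
x(θ) = r cosθ + √(L² − r² sin²θ); with ω constant, a = ω²·d²x/dθ².
d²x/dθ² = −r cosθ − r²(cos2θ)/√u − r⁴ sin²2θ/(4u^{3/2}),  u = L² − r² sin²θ = 0.0404087 m².
Substituting r = 0.0697 m, L = 0.2073 m, θ = 46.6°: d²x/dθ² = -0.047265 m.
a = ω²·d²x/dθ² = (161)²·(-0.047265) = -1224.9 m/s²;  |a| = 1224.9 m/s².

1220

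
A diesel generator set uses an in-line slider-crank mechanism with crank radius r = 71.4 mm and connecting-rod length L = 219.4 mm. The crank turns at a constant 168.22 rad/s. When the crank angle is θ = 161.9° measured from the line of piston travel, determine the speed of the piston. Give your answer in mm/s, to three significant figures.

2570

ω = 168.2 rad/s
For an in-line slider-crank, x = r cosθ + √(L² − r² sin²θ), so v = −rω sinθ·[1 + r cosθ/√(L² − r² sin²θ)].
With r = 0.0714 m, L = 0.2194 m, θ = 161.9°: √(L² − r² sin²θ) = 0.21828 m.
v = −0.0714·168.2·0.31068·[1 + 0.0714·-0.95052/0.21828] = -2.5713 m/s.
|v| = 2.5713 m/s = 2571.3 mm/s.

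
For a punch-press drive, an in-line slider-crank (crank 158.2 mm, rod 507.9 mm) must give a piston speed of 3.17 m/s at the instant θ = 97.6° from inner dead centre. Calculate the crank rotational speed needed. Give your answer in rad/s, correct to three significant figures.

For an in-line slider-crank, |v_piston| = rω|sinθ|·[1 + r cosθ/√(L² − r² sin²θ)].
With r = 0.1582 m, L = 0.5079 m, θ = 97.6°: the bracketed kinematic factor |dx/dθ| = 0.15002 m.
ω = v/|dx/dθ| = 3.17/0.15002 = 21.131 rad/s.

21.1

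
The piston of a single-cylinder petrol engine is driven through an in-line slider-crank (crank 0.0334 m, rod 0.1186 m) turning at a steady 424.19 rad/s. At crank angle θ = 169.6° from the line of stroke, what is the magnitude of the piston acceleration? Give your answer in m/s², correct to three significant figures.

4320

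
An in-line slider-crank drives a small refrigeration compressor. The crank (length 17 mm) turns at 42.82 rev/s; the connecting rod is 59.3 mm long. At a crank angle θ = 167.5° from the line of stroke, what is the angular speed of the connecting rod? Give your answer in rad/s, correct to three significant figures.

ω = 269 rad/s (converted from 42.82 rev/s).
The rod makes angle φ with the slider axis where L sinφ = r sinθ; differentiating, L cosφ·φ̇ = r ω cosθ.
L cosφ = √(L² − r² sin²θ) = 0.059186 m.
|ω_rod| = r ω |cosθ| / √(L² − r² sin²θ) = 0.017·269·0.97630/0.059186 = 75.447 rad/s.

75.4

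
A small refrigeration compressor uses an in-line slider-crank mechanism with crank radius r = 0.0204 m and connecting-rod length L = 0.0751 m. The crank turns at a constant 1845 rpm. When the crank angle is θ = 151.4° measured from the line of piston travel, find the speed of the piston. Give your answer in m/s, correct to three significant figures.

1.43

ω = 2π·1845/60 = 193.2 rad/s
For an in-line slider-crank, x = r cosθ + √(L² − r² sin²θ), so v = −rω sinθ·[1 + r cosθ/√(L² − r² sin²θ)].
With r = 0.0204 m, L = 0.0751 m, θ = 151.4°: √(L² − r² sin²θ) = 0.074462 m.
v = −0.0204·193.2·0.47869·[1 + 0.0204·-0.87798/0.074462] = -1.4329 m/s.
|v| = 1.4329 m/s.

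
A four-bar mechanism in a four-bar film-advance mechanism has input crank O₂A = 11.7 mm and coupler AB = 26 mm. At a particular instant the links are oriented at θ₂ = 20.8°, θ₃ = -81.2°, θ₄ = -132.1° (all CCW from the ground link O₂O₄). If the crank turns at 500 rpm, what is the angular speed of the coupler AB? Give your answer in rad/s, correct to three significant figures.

13.8

ω₂ = 52.36 rad/s (from 500 rpm).
Differentiating the loop-closure r₂e^{iθ₂}+r₃e^{iθ₃}=r₁+r₄e^{iθ₄} gives r₂ω₂e^{iθ₂}+r₃ω₃e^{iθ₃}=r₄ω₄e^{iθ₄}.
Eliminating the other unknown: ω₃ = r₂ω₂ sin(θ₄−θ₂) / [r₃ sin(θ₃−θ₄)].
Numerator sine = -0.45554; denominator sine = +0.77605.
Result = 0.0117·52.36·(-0.45554) / (0.026·(+0.77605)) = -13.831 rad/s; magnitude 13.831 rad/s.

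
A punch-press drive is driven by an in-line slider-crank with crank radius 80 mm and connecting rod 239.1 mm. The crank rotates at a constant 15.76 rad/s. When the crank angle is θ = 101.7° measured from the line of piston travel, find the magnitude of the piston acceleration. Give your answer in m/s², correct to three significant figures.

ω = 15.76 rad/s
x(θ) = r cosθ + √(L² − r² sin²θ); with ω constant, a = ω²·d²x/dθ².
d²x/dθ² = −r cosθ − r²(cos2θ)/√u − r⁴ sin²2θ/(4u^{3/2}),  u = L² − r² sin²θ = 0.051032 m².
Substituting r = 0.08 m, L = 0.2391 m, θ = 101.7°: d²x/dθ² = +0.042084 m.
a = ω²·d²x/dθ² = (15.76)²·(+0.042084) = +10.453 m/s²;  |a| = 10.453 m/s².

10.5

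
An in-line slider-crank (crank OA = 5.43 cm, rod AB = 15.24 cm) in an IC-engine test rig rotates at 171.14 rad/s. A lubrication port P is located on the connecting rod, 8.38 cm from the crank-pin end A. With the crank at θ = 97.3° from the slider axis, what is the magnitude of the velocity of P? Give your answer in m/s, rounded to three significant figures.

8.99

ω = 171.1 rad/s.  Crank-pin speed |V_A| = rω = 9.2929 m/s, perpendicular to OA.
Rod angle: sinφ = −(r/L) sinθ ⇒ φ = -20.696°; ω_rod = −rω cosθ/√(L²−r²sin²θ) = +8.2825 rad/s.
V_P = V_A + ω_rod × AP, with AP = 0.0838 m along the rod.
Components: V_Px = −rω sinθ − a·ω_rod·sinφ = -8.9723 m/s;  V_Py = rω cosθ + a·ω_rod·cosφ = -0.53151 m/s.
|V_P| = √(V_Px² + V_Py²) = 8.988 m/s.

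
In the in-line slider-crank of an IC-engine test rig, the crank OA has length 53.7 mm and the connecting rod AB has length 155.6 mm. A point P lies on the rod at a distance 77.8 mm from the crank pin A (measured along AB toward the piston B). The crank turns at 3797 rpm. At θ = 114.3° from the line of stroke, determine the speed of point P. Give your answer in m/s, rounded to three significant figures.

18.5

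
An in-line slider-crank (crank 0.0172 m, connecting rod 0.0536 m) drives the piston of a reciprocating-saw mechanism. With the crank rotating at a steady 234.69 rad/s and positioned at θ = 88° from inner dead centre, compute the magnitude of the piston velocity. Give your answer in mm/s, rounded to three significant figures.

4080

ω = 234.7 rad/s
For an in-line slider-crank, x = r cosθ + √(L² − r² sin²θ), so v = −rω sinθ·[1 + r cosθ/√(L² − r² sin²θ)].
With r = 0.0172 m, L = 0.0536 m, θ = 88°: √(L² − r² sin²θ) = 0.050769 m.
v = −0.0172·234.7·0.99939·[1 + 0.0172·0.03490/0.050769] = -4.0819 m/s.
|v| = 4.0819 m/s = 4081.9 mm/s.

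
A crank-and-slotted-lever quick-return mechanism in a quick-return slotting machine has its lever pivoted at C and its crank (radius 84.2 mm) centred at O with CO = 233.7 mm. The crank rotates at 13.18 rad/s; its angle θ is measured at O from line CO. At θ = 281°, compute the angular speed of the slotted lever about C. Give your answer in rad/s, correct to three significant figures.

2.06

ω = 13.18 rad/s
Crank pin A relative to C: A = (d + r cosθ, r sinθ); lever angle φ = atan2(r sinθ, d + r cosθ).
Differentiating tanφ: φ̇ = rω(d cosθ + r)/(d² + r² + 2dr cosθ).
d² + r² + 2dr cosθ = |CA|² = 0.0692146 m²;  d cosθ + r = +0.12879 m.
|ω_lever| = |0.0842·13.18·+0.12879| / 0.0692146 = 2.065 rad/s.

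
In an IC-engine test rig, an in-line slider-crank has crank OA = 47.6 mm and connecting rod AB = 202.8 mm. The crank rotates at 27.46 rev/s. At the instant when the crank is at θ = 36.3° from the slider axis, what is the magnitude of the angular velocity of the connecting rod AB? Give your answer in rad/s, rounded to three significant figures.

33.0

ω = 172.5 rad/s (converted from 27.46 rev/s).
The rod makes angle φ with the slider axis where L sinφ = r sinθ; differentiating, L cosφ·φ̇ = r ω cosθ.
L cosφ = √(L² − r² sin²θ) = 0.20083 m.
|ω_rod| = r ω |cosθ| / √(L² − r² sin²θ) = 0.0476·172.5·0.80593/0.20083 = 32.957 rad/s.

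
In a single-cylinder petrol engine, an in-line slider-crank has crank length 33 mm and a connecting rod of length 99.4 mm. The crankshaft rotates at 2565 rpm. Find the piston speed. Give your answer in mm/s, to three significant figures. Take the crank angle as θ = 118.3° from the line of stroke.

6520

ω = 2π·2565/60 = 268.6 rad/s
For an in-line slider-crank, x = r cosθ + √(L² − r² sin²θ), so v = −rω sinθ·[1 + r cosθ/√(L² − r² sin²θ)].
With r = 0.033 m, L = 0.0994 m, θ = 118.3°: √(L² − r² sin²θ) = 0.095059 m.
v = −0.033·268.6·0.88048·[1 + 0.033·-0.47409/0.095059] = -6.5201 m/s.
|v| = 6.5201 m/s = 6520.1 mm/s.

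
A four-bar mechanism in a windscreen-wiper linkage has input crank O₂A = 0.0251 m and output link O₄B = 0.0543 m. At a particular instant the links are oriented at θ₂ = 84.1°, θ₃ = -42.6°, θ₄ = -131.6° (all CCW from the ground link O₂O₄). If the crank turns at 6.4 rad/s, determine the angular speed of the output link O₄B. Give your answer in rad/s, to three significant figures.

2.37

ω₂ = 6.4 rad/s
Differentiating the loop-closure r₂e^{iθ₂}+r₃e^{iθ₃}=r₁+r₄e^{iθ₄} gives r₂ω₂e^{iθ₂}+r₃ω₃e^{iθ₃}=r₄ω₄e^{iθ₄}.
Eliminating the other unknown: ω₄ = r₂ω₂ sin(θ₂−θ₃) / [r₄ sin(θ₄−θ₃)].
Numerator sine = +0.80178; denominator sine = -0.99985.
Result = 0.0251·6.4·(+0.80178) / (0.0543·(-0.99985)) = -2.3723 rad/s; magnitude 2.3723 rad/s.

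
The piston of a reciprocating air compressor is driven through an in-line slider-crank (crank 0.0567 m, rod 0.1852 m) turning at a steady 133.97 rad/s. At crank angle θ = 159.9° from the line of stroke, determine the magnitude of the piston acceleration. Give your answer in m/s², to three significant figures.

713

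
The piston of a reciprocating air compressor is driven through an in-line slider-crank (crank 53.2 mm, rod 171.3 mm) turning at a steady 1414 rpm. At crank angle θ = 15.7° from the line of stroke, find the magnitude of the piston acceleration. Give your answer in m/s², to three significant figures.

ω = 2π·1414/60 = 148.1 rad/s
x(θ) = r cosθ + √(L² − r² sin²θ); with ω constant, a = ω²·d²x/dθ².
d²x/dθ² = −r cosθ − r²(cos2θ)/√u − r⁴ sin²2θ/(4u^{3/2}),  u = L² − r² sin²θ = 0.0291364 m².
Substituting r = 0.0532 m, L = 0.1713 m, θ = 15.7°: d²x/dθ² = -0.065477 m.
a = ω²·d²x/dθ² = (148.1)²·(-0.065477) = -1435.6 m/s²;  |a| = 1435.6 m/s².

1440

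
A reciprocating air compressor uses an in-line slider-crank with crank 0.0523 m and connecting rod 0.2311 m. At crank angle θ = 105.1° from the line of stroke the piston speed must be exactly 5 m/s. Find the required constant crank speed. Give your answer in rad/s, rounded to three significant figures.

105

For an in-line slider-crank, |v_piston| = rω|sinθ|·[1 + r cosθ/√(L² − r² sin²θ)].
With r = 0.0523 m, L = 0.2311 m, θ = 105.1°: the bracketed kinematic factor |dx/dθ| = 0.047444 m.
ω = v/|dx/dθ| = 5/0.047444 = 105.39 rad/s.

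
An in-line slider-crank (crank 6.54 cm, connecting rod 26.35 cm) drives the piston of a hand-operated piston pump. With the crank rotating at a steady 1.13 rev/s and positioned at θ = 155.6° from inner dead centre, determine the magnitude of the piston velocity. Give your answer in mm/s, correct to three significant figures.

148

ω = 2π·1.13 = 7.1 rad/s
For an in-line slider-crank, x = r cosθ + √(L² − r² sin²θ), so v = −rω sinθ·[1 + r cosθ/√(L² − r² sin²θ)].
With r = 0.0654 m, L = 0.2635 m, θ = 155.6°: √(L² − r² sin²θ) = 0.26211 m.
v = −0.0654·7.1·0.41310·[1 + 0.0654·-0.91068/0.26211] = -0.14823 m/s.
|v| = 0.14823 m/s = 148.23 mm/s.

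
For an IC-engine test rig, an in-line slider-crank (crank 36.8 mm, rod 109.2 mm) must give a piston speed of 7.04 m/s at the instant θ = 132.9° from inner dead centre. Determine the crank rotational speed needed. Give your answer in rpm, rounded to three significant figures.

3270

For an in-line slider-crank, |v_piston| = rω|sinθ|·[1 + r cosθ/√(L² − r² sin²θ)].
With r = 0.0368 m, L = 0.1092 m, θ = 132.9°: the bracketed kinematic factor |dx/dθ| = 0.020576 m.
ω = v/|dx/dθ| = 7.04/0.020576 = 342.15 rad/s.
N = 60ω/(2π) = 3267.3 rpm.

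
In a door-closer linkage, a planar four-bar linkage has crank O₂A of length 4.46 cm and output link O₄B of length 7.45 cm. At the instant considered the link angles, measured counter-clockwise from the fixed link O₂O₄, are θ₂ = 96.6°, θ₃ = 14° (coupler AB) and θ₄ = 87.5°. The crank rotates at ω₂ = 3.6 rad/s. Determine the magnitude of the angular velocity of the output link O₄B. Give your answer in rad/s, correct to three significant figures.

2.23

ω₂ = 3.6 rad/s
Differentiating the loop-closure r₂e^{iθ₂}+r₃e^{iθ₃}=r₁+r₄e^{iθ₄} gives r₂ω₂e^{iθ₂}+r₃ω₃e^{iθ₃}=r₄ω₄e^{iθ₄}.
Eliminating the other unknown: ω₄ = r₂ω₂ sin(θ₂−θ₃) / [r₄ sin(θ₄−θ₃)].
Numerator sine = +0.99167; denominator sine = +0.95882.
Result = 0.0446·3.6·(+0.99167) / (0.0745·(+0.95882)) = +2.229 rad/s; magnitude 2.229 rad/s.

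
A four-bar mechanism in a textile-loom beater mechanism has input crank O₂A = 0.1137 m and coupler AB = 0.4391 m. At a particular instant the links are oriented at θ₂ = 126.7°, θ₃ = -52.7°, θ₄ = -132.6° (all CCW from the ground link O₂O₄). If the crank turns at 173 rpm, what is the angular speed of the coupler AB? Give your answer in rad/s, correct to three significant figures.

4.68

ω₂ = 18.12 rad/s (from 173 rpm).
Differentiating the loop-closure r₂e^{iθ₂}+r₃e^{iθ₃}=r₁+r₄e^{iθ₄} gives r₂ω₂e^{iθ₂}+r₃ω₃e^{iθ₃}=r₄ω₄e^{iθ₄}.
Eliminating the other unknown: ω₃ = r₂ω₂ sin(θ₄−θ₂) / [r₃ sin(θ₃−θ₄)].
Numerator sine = +0.98261; denominator sine = +0.98450.
Result = 0.1137·18.12·(+0.98261) / (0.4391·(+0.98450)) = +4.6821 rad/s; magnitude 4.6821 rad/s.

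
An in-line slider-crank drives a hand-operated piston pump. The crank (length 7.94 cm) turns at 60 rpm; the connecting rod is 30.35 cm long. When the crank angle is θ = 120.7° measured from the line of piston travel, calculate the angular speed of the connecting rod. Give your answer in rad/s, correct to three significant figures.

ω = 6.283 rad/s (converted from 60 rpm).
The rod makes angle φ with the slider axis where L sinφ = r sinθ; differentiating, L cosφ·φ̇ = r ω cosθ.
L cosφ = √(L² − r² sin²θ) = 0.29572 m.
|ω_rod| = r ω |cosθ| / √(L² − r² sin²θ) = 0.0794·6.283·0.51054/0.29572 = 0.86129 rad/s.

0.861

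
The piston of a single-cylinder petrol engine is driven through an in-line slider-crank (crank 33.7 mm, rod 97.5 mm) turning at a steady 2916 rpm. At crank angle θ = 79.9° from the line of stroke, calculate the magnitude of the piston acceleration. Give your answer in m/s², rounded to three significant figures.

528

ω = 2π·2916/60 = 305.4 rad/s
x(θ) = r cosθ + √(L² − r² sin²θ); with ω constant, a = ω²·d²x/dθ².
d²x/dθ² = −r cosθ − r²(cos2θ)/√u − r⁴ sin²2θ/(4u^{3/2}),  u = L² − r² sin²θ = 0.00840549 m².
Substituting r = 0.0337 m, L = 0.0975 m, θ = 79.9°: d²x/dθ² = +0.0056657 m.
a = ω²·d²x/dθ² = (305.4)²·(+0.0056657) = +528.31 m/s²;  |a| = 528.31 m/s².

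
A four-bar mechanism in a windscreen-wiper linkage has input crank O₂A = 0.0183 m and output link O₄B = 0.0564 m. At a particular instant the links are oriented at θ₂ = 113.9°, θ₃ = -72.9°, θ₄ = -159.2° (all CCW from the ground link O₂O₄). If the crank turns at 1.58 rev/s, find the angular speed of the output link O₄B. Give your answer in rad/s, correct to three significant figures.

0.382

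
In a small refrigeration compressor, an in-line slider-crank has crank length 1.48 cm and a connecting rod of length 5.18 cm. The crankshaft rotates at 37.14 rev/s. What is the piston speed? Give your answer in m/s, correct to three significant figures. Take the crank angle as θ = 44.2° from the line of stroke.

2.91

ω = 2π·37.1 = 233.4 rad/s
For an in-line slider-crank, x = r cosθ + √(L² − r² sin²θ), so v = −rω sinθ·[1 + r cosθ/√(L² − r² sin²θ)].
With r = 0.0148 m, L = 0.0518 m, θ = 44.2°: √(L² − r² sin²θ) = 0.050762 m.
v = −0.0148·233.4·0.69717·[1 + 0.0148·0.71691/0.050762] = -2.9111 m/s.
|v| = 2.9111 m/s.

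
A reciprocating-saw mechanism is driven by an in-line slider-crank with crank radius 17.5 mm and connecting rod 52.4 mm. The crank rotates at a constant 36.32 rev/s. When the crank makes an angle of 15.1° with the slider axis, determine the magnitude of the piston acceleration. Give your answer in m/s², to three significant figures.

1150

ω = 2π·36.3 = 228.2 rad/s
x(θ) = r cosθ + √(L² − r² sin²θ); with ω constant, a = ω²·d²x/dθ².
d²x/dθ² = −r cosθ − r²(cos2θ)/√u − r⁴ sin²2θ/(4u^{3/2}),  u = L² − r² sin²θ = 0.00272498 m².
Substituting r = 0.0175 m, L = 0.0524 m, θ = 15.1°: d²x/dθ² = -0.022008 m.
a = ω²·d²x/dθ² = (228.2)²·(-0.022008) = -1146.1 m/s²;  |a| = 1146.1 m/s².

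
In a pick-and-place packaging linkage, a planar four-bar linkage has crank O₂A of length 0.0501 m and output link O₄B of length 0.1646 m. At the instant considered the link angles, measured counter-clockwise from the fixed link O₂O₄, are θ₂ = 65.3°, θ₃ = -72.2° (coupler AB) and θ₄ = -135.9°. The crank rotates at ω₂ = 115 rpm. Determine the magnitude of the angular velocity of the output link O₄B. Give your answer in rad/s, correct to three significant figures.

2.76

ω₂ = 12.04 rad/s (from 115 rpm).
Differentiating the loop-closure r₂e^{iθ₂}+r₃e^{iθ₃}=r₁+r₄e^{iθ₄} gives r₂ω₂e^{iθ₂}+r₃ω₃e^{iθ₃}=r₄ω₄e^{iθ₄}.
Eliminating the other unknown: ω₄ = r₂ω₂ sin(θ₂−θ₃) / [r₄ sin(θ₄−θ₃)].
Numerator sine = +0.67559; denominator sine = -0.89649.
Result = 0.0501·12.04·(+0.67559) / (0.1646·(-0.89649)) = -2.7623 rad/s; magnitude 2.7623 rad/s.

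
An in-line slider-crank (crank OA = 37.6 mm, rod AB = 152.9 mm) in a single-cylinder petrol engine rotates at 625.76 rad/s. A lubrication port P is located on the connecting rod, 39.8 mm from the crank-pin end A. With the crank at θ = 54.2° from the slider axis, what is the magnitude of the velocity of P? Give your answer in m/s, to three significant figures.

22.3

ω = 625.8 rad/s.  Crank-pin speed |V_A| = rω = 23.529 m/s, perpendicular to OA.
Rod angle: sinφ = −(r/L) sinθ ⇒ φ = -11.505°; ω_rod = −rω cosθ/√(L²−r²sin²θ) = -91.86 rad/s.
V_P = V_A + ω_rod × AP, with AP = 0.0398 m along the rod.
Components: V_Px = −rω sinθ − a·ω_rod·sinφ = -19.812 m/s;  V_Py = rω cosθ + a·ω_rod·cosφ = +10.181 m/s.
|V_P| = √(V_Px² + V_Py²) = 22.275 m/s.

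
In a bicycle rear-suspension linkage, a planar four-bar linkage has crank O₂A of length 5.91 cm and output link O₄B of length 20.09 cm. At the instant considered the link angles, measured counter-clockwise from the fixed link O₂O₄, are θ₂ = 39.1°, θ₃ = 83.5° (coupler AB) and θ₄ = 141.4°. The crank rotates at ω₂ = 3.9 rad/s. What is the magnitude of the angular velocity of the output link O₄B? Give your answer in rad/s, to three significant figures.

0.948

ω₂ = 3.9 rad/s
Differentiating the loop-closure r₂e^{iθ₂}+r₃e^{iθ₃}=r₁+r₄e^{iθ₄} gives r₂ω₂e^{iθ₂}+r₃ω₃e^{iθ₃}=r₄ω₄e^{iθ₄}.
Eliminating the other unknown: ω₄ = r₂ω₂ sin(θ₂−θ₃) / [r₄ sin(θ₄−θ₃)].
Numerator sine = -0.69966; denominator sine = +0.84712.
Result = 0.0591·3.9·(-0.69966) / (0.2009·(+0.84712)) = -0.94758 rad/s; magnitude 0.94758 rad/s.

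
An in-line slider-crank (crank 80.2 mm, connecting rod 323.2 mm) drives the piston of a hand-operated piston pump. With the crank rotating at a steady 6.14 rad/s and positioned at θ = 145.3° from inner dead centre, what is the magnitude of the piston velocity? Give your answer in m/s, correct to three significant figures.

0.223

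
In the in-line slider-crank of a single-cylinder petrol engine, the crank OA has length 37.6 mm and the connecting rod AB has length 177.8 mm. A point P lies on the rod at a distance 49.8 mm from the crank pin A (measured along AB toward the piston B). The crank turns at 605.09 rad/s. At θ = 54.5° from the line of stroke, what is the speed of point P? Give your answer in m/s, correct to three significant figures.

ω = 605.1 rad/s.  Crank-pin speed |V_A| = rω = 22.751 m/s, perpendicular to OA.
Rod angle: sinφ = −(r/L) sinθ ⇒ φ = -9.914°; ω_rod = −rω cosθ/√(L²−r²sin²θ) = -75.433 rad/s.
V_P = V_A + ω_rod × AP, with AP = 0.0498 m along the rod.
Components: V_Px = −rω sinθ − a·ω_rod·sinφ = -19.169 m/s;  V_Py = rω cosθ + a·ω_rod·cosφ = +9.5113 m/s.
|V_P| = √(V_Px² + V_Py²) = 21.399 m/s.

21.4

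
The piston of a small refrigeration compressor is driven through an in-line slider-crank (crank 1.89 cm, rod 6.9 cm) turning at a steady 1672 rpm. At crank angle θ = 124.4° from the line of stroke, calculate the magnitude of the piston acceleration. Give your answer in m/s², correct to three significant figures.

383

ω = 2π·1672/60 = 175.1 rad/s
x(θ) = r cosθ + √(L² − r² sin²θ); with ω constant, a = ω²·d²x/dθ².
d²x/dθ² = −r cosθ − r²(cos2θ)/√u − r⁴ sin²2θ/(4u^{3/2}),  u = L² − r² sin²θ = 0.00451781 m².
Substituting r = 0.0189 m, L = 0.069 m, θ = 124.4°: d²x/dθ² = +0.012508 m.
a = ω²·d²x/dθ² = (175.1)²·(+0.012508) = +383.47 m/s²;  |a| = 383.47 m/s².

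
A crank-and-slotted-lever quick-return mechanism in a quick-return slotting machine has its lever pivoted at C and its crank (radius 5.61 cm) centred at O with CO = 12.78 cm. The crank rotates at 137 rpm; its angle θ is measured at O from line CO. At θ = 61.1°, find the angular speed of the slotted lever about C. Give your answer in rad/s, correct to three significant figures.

3.59

ω = 14.35 rad/s (from 137 rpm).
Crank pin A relative to C: A = (d + r cosθ, r sinθ); lever angle φ = atan2(r sinθ, d + r cosθ).
Differentiating tanφ: φ̇ = rω(d cosθ + r)/(d² + r² + 2dr cosθ).
d² + r² + 2dr cosθ = |CA|² = 0.0264099 m²;  d cosθ + r = +0.11786 m.
|ω_lever| = |0.0561·14.35·+0.11786| / 0.0264099 = 3.5919 rad/s.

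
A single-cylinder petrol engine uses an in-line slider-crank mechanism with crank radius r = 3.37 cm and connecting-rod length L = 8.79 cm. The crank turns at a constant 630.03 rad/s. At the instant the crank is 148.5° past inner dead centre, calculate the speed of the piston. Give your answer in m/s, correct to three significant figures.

7.39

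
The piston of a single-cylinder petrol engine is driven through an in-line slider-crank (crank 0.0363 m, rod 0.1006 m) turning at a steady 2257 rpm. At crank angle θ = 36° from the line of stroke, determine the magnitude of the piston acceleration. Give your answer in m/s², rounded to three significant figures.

1890

ω = 2π·2257/60 = 236.4 rad/s
x(θ) = r cosθ + √(L² − r² sin²θ); with ω constant, a = ω²·d²x/dθ².
d²x/dθ² = −r cosθ − r²(cos2θ)/√u − r⁴ sin²2θ/(4u^{3/2}),  u = L² − r² sin²θ = 0.00966511 m².
Substituting r = 0.0363 m, L = 0.1006 m, θ = 36°: d²x/dθ² = -0.033922 m.
a = ω²·d²x/dθ² = (236.4)²·(-0.033922) = -1895 m/s²;  |a| = 1895 m/s².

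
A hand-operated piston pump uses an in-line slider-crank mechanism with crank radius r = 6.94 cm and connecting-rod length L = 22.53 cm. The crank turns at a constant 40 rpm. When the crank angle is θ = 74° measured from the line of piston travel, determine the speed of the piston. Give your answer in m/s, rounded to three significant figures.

ω = 2π·40/60 = 4.189 rad/s
For an in-line slider-crank, x = r cosθ + √(L² − r² sin²θ), so v = −rω sinθ·[1 + r cosθ/√(L² − r² sin²θ)].
With r = 0.0694 m, L = 0.2253 m, θ = 74°: √(L² − r² sin²θ) = 0.2152 m.
v = −0.0694·4.189·0.96126·[1 + 0.0694·0.27564/0.2152] = -0.30428 m/s.
|v| = 0.30428 m/s.

0.304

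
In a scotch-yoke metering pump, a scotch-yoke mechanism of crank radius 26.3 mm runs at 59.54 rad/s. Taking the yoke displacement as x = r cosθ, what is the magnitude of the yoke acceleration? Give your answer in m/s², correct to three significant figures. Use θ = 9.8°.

91.9

ω = 59.54 rad/s
x = r cosθ ⇒ ẍ = −rω² cosθ (ω constant).
|a| = rω²|cosθ| = 0.0263·(59.54)²·|cos 9.8°| = 91.873 m/s².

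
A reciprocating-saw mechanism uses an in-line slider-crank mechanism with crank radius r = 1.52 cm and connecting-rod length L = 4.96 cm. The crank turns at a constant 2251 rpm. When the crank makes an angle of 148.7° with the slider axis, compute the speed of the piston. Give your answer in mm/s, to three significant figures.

1370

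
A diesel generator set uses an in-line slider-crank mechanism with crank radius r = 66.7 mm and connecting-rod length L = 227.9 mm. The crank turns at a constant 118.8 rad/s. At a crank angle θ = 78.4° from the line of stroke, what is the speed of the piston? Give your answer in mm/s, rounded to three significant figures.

8240

ω = 118.8 rad/s
For an in-line slider-crank, x = r cosθ + √(L² − r² sin²θ), so v = −rω sinθ·[1 + r cosθ/√(L² − r² sin²θ)].
With r = 0.0667 m, L = 0.2279 m, θ = 78.4°: √(L² − r² sin²θ) = 0.21833 m.
v = −0.0667·118.8·0.97958·[1 + 0.0667·0.20108/0.21833] = -8.2389 m/s.
|v| = 8.2389 m/s = 8238.9 mm/s.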